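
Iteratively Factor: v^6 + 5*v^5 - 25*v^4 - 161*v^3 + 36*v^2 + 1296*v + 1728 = (v - 4)*(v^5 + 9*v^4 + 11*v^3 - 117*v^2 - 432*v - 432) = (v - 4)*(v + 3)*(v^4 + 6*v^3 - 7*v^2 - 96*v - 144) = (v - 4)^2*(v + 3)*(v^3 + 10*v^2 + 33*v + 36) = (v - 4)^2*(v + 3)*(v + 4)*(v^2 + 6*v + 9) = (v - 4)^2*(v + 3)^2*(v + 4)*(v + 3)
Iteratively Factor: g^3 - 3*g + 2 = (g - 1)*(g^2 + g - 2) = (g - 1)*(g + 2)*(g - 1)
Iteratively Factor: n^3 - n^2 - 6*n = (n - 3)*(n^2 + 2*n) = (n - 3)*(n + 2)*(n)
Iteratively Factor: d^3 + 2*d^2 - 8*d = (d + 4)*(d^2 - 2*d) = (d - 2)*(d + 4)*(d)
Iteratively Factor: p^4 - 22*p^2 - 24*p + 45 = (p + 3)*(p^3 - 3*p^2 - 13*p + 15) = (p + 3)^2*(p^2 - 6*p + 5) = (p - 1)*(p + 3)^2*(p - 5)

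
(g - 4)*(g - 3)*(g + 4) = g^3 - 3*g^2 - 16*g + 48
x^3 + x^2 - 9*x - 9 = (x - 3)*(x + 1)*(x + 3)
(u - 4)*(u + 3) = u^2 - u - 12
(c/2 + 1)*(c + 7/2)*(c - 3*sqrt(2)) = c^3/2 - 3*sqrt(2)*c^2/2 + 11*c^2/4 - 33*sqrt(2)*c/4 + 7*c/2 - 21*sqrt(2)/2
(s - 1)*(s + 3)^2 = s^3 + 5*s^2 + 3*s - 9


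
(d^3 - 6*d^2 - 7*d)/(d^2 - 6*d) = (d^2 - 6*d - 7)/(d - 6)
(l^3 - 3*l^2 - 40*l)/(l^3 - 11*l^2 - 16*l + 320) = l/(l - 8)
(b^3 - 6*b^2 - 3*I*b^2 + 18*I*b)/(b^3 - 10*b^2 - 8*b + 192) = b*(b - 3*I)/(b^2 - 4*b - 32)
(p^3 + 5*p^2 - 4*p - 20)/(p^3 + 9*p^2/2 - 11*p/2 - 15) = 2*(p + 2)/(2*p + 3)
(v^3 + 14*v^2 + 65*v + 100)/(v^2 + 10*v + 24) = (v^2 + 10*v + 25)/(v + 6)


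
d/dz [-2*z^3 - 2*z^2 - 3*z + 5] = -6*z^2 - 4*z - 3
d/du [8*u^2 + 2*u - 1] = 16*u + 2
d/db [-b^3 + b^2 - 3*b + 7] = -3*b^2 + 2*b - 3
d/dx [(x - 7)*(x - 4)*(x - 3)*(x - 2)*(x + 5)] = 5*x^4 - 44*x^3 + 27*x^2 + 478*x - 862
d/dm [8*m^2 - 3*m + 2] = 16*m - 3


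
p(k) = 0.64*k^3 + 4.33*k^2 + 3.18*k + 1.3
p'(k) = 1.92*k^2 + 8.66*k + 3.18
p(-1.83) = 6.06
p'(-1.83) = -6.24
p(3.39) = 86.77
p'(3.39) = 54.60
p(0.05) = 1.47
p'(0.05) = 3.62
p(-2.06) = 7.53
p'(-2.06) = -6.51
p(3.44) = 89.53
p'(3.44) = 55.69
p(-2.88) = 12.77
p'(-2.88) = -5.84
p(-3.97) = 16.87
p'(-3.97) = -0.94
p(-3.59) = 16.08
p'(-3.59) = -3.16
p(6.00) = 314.50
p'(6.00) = 124.26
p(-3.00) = 13.45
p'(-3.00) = -5.52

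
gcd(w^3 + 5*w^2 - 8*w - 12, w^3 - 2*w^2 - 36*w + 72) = w^2 + 4*w - 12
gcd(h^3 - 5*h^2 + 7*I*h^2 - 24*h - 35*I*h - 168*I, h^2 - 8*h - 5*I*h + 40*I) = h - 8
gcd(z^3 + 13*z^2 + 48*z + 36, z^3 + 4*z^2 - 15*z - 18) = z^2 + 7*z + 6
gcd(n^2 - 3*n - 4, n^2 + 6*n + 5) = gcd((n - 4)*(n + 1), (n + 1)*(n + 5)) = n + 1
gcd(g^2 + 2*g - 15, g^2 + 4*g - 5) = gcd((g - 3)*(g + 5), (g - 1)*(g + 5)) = g + 5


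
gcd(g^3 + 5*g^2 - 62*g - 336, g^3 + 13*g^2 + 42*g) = g^2 + 13*g + 42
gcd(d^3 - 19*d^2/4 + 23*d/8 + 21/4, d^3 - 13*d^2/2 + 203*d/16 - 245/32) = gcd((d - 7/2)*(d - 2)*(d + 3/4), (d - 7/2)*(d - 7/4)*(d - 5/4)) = d - 7/2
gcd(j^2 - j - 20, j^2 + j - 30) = j - 5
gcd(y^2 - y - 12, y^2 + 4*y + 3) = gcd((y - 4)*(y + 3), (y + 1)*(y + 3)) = y + 3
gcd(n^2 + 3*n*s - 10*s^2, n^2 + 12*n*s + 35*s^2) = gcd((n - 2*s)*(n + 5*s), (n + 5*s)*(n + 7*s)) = n + 5*s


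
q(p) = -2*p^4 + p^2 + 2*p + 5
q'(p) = -8*p^3 + 2*p + 2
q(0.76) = 6.43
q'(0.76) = 0.01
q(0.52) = 6.16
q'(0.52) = 1.92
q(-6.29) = -3098.65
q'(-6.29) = 1980.29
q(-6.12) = -2775.45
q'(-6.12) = 1823.53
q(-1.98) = -25.78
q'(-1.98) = 60.14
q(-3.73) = -375.68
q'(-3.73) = 409.70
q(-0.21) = 4.62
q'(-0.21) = 1.65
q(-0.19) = 4.65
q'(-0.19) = 1.67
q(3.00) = -142.00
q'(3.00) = -208.00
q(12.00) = -41299.00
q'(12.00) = -13798.00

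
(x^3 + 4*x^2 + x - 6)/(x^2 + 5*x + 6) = x - 1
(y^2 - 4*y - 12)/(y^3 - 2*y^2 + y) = (y^2 - 4*y - 12)/(y*(y^2 - 2*y + 1))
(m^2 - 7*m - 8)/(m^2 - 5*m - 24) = (m + 1)/(m + 3)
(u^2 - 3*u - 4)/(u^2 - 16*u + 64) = (u^2 - 3*u - 4)/(u^2 - 16*u + 64)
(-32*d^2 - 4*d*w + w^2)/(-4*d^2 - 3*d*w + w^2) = (32*d^2 + 4*d*w - w^2)/(4*d^2 + 3*d*w - w^2)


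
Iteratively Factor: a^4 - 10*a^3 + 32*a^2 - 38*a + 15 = (a - 3)*(a^3 - 7*a^2 + 11*a - 5) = (a - 5)*(a - 3)*(a^2 - 2*a + 1) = (a - 5)*(a - 3)*(a - 1)*(a - 1)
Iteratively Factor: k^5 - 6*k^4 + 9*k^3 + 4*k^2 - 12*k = (k)*(k^4 - 6*k^3 + 9*k^2 + 4*k - 12) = k*(k + 1)*(k^3 - 7*k^2 + 16*k - 12) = k*(k - 2)*(k + 1)*(k^2 - 5*k + 6) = k*(k - 2)^2*(k + 1)*(k - 3)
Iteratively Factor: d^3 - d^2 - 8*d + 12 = (d + 3)*(d^2 - 4*d + 4) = (d - 2)*(d + 3)*(d - 2)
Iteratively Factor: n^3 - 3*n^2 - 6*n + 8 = (n - 1)*(n^2 - 2*n - 8) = (n - 4)*(n - 1)*(n + 2)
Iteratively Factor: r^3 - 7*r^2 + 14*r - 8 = (r - 4)*(r^2 - 3*r + 2) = (r - 4)*(r - 1)*(r - 2)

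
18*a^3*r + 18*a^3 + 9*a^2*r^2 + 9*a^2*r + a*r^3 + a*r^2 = (3*a + r)*(6*a + r)*(a*r + a)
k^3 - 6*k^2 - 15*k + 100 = (k - 5)^2*(k + 4)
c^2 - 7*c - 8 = (c - 8)*(c + 1)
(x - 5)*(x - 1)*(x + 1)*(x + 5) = x^4 - 26*x^2 + 25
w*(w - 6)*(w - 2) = w^3 - 8*w^2 + 12*w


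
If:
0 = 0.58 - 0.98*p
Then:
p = 0.59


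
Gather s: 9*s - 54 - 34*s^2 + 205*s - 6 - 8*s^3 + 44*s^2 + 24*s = -8*s^3 + 10*s^2 + 238*s - 60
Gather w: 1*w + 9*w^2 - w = 9*w^2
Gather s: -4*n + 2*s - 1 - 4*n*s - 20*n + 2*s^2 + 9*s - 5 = -24*n + 2*s^2 + s*(11 - 4*n) - 6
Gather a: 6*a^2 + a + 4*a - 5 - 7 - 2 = 6*a^2 + 5*a - 14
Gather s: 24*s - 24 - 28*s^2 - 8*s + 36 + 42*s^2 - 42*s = 14*s^2 - 26*s + 12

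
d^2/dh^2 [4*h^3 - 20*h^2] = 24*h - 40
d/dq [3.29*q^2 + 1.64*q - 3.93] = 6.58*q + 1.64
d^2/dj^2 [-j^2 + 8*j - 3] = -2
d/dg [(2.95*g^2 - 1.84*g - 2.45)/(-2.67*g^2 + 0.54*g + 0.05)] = (-3.3198*g^2 - 12.788*g + 1.231)/(7.1289*g^4 - 2.8836*g^3 + 0.0246*g^2 + 0.054*g + 0.0025)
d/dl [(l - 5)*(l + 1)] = 2*l - 4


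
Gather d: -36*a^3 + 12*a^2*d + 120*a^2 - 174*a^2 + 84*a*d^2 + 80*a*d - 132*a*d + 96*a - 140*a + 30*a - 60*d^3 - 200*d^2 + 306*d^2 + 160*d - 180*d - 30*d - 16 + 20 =-36*a^3 - 54*a^2 - 14*a - 60*d^3 + d^2*(84*a + 106) + d*(12*a^2 - 52*a - 50) + 4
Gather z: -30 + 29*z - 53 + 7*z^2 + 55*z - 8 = 7*z^2 + 84*z - 91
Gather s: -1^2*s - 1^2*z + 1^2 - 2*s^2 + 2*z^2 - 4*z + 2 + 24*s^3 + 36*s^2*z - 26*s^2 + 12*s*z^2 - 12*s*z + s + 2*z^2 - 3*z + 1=24*s^3 + s^2*(36*z - 28) + s*(12*z^2 - 12*z) + 4*z^2 - 8*z + 4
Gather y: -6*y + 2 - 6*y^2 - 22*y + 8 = -6*y^2 - 28*y + 10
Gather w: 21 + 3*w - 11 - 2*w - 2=w + 8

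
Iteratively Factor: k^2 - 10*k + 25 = (k - 5)*(k - 5)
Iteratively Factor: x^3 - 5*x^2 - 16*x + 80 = (x - 5)*(x^2 - 16) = (x - 5)*(x + 4)*(x - 4)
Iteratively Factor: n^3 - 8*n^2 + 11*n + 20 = (n - 5)*(n^2 - 3*n - 4) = (n - 5)*(n - 4)*(n + 1)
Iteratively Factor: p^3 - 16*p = (p + 4)*(p^2 - 4*p) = p*(p + 4)*(p - 4)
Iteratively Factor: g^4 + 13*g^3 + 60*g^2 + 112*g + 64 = (g + 4)*(g^3 + 9*g^2 + 24*g + 16) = (g + 4)^2*(g^2 + 5*g + 4) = (g + 1)*(g + 4)^2*(g + 4)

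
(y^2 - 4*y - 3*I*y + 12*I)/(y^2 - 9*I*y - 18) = (y - 4)/(y - 6*I)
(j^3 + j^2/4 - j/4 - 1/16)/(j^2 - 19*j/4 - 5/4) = (j^2 - 1/4)/(j - 5)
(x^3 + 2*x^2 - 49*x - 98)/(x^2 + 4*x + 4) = (x^2 - 49)/(x + 2)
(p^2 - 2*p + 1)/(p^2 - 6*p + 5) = (p - 1)/(p - 5)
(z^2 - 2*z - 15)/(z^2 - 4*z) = (z^2 - 2*z - 15)/(z*(z - 4))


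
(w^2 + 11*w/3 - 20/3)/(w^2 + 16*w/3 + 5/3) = (3*w - 4)/(3*w + 1)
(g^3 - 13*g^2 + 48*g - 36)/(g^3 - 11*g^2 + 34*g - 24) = (g - 6)/(g - 4)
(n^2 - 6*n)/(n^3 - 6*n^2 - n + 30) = n*(n - 6)/(n^3 - 6*n^2 - n + 30)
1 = 1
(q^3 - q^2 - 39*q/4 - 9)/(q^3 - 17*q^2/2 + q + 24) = (q^2 - 5*q/2 - 6)/(q^2 - 10*q + 16)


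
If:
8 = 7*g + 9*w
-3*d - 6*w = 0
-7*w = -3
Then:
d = -6/7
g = 29/49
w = 3/7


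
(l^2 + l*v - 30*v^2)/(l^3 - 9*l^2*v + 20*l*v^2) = (-l - 6*v)/(l*(-l + 4*v))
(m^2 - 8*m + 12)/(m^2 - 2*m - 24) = (m - 2)/(m + 4)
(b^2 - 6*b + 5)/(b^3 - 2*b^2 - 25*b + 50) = (b - 1)/(b^2 + 3*b - 10)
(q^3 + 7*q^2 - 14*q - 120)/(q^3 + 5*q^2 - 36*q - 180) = (q - 4)/(q - 6)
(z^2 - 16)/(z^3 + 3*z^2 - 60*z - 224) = (z - 4)/(z^2 - z - 56)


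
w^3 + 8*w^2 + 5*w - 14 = (w - 1)*(w + 2)*(w + 7)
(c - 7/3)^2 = c^2 - 14*c/3 + 49/9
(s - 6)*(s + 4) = s^2 - 2*s - 24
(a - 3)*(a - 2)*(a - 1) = a^3 - 6*a^2 + 11*a - 6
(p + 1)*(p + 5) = p^2 + 6*p + 5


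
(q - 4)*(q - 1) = q^2 - 5*q + 4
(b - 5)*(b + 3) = b^2 - 2*b - 15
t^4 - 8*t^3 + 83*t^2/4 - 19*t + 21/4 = (t - 7/2)*(t - 3)*(t - 1)*(t - 1/2)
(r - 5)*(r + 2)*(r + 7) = r^3 + 4*r^2 - 31*r - 70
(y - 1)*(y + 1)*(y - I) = y^3 - I*y^2 - y + I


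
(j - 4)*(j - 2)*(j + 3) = j^3 - 3*j^2 - 10*j + 24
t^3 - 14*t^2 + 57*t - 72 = (t - 8)*(t - 3)^2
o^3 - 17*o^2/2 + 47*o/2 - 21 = (o - 7/2)*(o - 3)*(o - 2)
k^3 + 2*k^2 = k^2*(k + 2)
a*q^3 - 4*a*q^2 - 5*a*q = q*(q - 5)*(a*q + a)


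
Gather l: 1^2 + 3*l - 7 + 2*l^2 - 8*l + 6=2*l^2 - 5*l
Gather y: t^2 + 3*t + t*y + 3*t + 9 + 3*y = t^2 + 6*t + y*(t + 3) + 9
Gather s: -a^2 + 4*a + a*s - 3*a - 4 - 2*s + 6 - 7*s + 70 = -a^2 + a + s*(a - 9) + 72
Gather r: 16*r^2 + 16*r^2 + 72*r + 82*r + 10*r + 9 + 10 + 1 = 32*r^2 + 164*r + 20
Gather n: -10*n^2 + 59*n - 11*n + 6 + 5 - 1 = -10*n^2 + 48*n + 10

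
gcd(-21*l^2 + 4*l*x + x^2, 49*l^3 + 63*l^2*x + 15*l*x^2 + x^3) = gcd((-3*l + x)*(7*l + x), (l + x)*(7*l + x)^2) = 7*l + x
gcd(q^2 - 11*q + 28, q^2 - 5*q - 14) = q - 7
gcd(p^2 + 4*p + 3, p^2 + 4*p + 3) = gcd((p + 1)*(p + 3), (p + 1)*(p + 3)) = p^2 + 4*p + 3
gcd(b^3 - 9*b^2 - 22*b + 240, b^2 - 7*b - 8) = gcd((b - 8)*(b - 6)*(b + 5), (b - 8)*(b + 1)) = b - 8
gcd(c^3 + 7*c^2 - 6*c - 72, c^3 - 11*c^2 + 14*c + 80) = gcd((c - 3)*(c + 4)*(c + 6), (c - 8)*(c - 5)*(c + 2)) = 1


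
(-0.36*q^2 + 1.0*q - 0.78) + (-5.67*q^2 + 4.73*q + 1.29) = -6.03*q^2 + 5.73*q + 0.51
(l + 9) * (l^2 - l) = l^3 + 8*l^2 - 9*l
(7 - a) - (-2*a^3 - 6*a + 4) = 2*a^3 + 5*a + 3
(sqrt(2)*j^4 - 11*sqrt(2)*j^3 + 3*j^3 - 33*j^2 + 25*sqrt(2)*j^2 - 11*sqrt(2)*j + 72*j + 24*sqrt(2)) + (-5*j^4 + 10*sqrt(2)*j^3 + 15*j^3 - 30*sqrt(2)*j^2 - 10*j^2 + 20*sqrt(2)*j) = -5*j^4 + sqrt(2)*j^4 - sqrt(2)*j^3 + 18*j^3 - 43*j^2 - 5*sqrt(2)*j^2 + 9*sqrt(2)*j + 72*j + 24*sqrt(2)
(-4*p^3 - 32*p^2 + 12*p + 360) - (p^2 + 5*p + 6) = -4*p^3 - 33*p^2 + 7*p + 354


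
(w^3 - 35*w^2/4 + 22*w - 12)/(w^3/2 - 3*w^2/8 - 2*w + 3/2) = 2*(w^2 - 8*w + 16)/(w^2 - 4)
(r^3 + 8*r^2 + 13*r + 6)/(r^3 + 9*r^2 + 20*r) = (r^3 + 8*r^2 + 13*r + 6)/(r*(r^2 + 9*r + 20))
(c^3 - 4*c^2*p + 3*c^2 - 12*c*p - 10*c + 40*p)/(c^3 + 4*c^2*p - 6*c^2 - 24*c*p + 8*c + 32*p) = (c^2 - 4*c*p + 5*c - 20*p)/(c^2 + 4*c*p - 4*c - 16*p)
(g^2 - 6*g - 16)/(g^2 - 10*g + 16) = (g + 2)/(g - 2)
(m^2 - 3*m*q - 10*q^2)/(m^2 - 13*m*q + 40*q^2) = (-m - 2*q)/(-m + 8*q)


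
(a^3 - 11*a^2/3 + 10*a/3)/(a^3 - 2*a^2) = (a - 5/3)/a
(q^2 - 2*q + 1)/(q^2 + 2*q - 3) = (q - 1)/(q + 3)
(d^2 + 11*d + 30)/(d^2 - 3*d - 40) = (d + 6)/(d - 8)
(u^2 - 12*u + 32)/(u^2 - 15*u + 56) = (u - 4)/(u - 7)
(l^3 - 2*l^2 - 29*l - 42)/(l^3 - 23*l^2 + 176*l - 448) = (l^2 + 5*l + 6)/(l^2 - 16*l + 64)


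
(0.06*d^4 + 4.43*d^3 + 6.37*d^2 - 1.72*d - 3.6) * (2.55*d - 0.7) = 0.153*d^5 + 11.2545*d^4 + 13.1425*d^3 - 8.845*d^2 - 7.976*d + 2.52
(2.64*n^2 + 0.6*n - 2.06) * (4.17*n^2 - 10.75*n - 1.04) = 11.0088*n^4 - 25.878*n^3 - 17.7858*n^2 + 21.521*n + 2.1424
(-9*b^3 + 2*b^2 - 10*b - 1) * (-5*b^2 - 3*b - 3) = 45*b^5 + 17*b^4 + 71*b^3 + 29*b^2 + 33*b + 3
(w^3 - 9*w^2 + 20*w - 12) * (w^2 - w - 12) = w^5 - 10*w^4 + 17*w^3 + 76*w^2 - 228*w + 144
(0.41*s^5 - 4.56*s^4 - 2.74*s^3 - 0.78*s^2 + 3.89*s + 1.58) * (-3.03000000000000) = -1.2423*s^5 + 13.8168*s^4 + 8.3022*s^3 + 2.3634*s^2 - 11.7867*s - 4.7874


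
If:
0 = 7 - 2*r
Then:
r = 7/2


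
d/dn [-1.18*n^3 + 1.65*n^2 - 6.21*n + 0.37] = -3.54*n^2 + 3.3*n - 6.21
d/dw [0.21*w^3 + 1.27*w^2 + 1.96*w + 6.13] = 0.63*w^2 + 2.54*w + 1.96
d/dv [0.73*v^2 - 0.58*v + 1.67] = 1.46*v - 0.58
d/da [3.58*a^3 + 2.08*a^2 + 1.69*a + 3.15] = 10.74*a^2 + 4.16*a + 1.69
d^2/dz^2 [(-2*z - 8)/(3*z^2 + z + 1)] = 4*(-(z + 4)*(6*z + 1)^2 + (9*z + 13)*(3*z^2 + z + 1))/(3*z^2 + z + 1)^3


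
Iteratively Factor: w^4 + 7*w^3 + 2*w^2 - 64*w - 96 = (w + 2)*(w^3 + 5*w^2 - 8*w - 48) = (w - 3)*(w + 2)*(w^2 + 8*w + 16) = (w - 3)*(w + 2)*(w + 4)*(w + 4)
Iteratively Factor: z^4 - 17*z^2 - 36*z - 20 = (z + 1)*(z^3 - z^2 - 16*z - 20) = (z + 1)*(z + 2)*(z^2 - 3*z - 10) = (z + 1)*(z + 2)^2*(z - 5)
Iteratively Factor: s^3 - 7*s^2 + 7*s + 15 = (s + 1)*(s^2 - 8*s + 15) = (s - 3)*(s + 1)*(s - 5)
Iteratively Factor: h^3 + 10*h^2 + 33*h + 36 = (h + 3)*(h^2 + 7*h + 12) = (h + 3)^2*(h + 4)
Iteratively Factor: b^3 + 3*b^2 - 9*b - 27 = (b + 3)*(b^2 - 9) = (b + 3)^2*(b - 3)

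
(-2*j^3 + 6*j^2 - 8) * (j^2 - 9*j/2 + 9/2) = -2*j^5 + 15*j^4 - 36*j^3 + 19*j^2 + 36*j - 36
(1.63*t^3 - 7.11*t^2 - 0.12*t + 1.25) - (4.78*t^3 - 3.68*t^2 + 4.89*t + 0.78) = -3.15*t^3 - 3.43*t^2 - 5.01*t + 0.47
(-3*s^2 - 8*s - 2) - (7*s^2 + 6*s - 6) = -10*s^2 - 14*s + 4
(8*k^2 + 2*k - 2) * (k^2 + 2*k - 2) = 8*k^4 + 18*k^3 - 14*k^2 - 8*k + 4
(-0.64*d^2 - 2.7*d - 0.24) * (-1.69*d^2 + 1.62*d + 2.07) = 1.0816*d^4 + 3.5262*d^3 - 5.2932*d^2 - 5.9778*d - 0.4968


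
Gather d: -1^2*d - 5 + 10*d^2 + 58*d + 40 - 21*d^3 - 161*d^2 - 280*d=-21*d^3 - 151*d^2 - 223*d + 35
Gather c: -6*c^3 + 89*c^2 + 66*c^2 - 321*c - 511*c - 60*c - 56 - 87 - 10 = -6*c^3 + 155*c^2 - 892*c - 153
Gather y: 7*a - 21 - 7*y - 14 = 7*a - 7*y - 35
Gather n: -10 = -10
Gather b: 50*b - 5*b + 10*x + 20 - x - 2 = 45*b + 9*x + 18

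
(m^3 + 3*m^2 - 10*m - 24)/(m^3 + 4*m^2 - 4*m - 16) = (m - 3)/(m - 2)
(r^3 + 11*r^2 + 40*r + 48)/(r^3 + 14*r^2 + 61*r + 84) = (r + 4)/(r + 7)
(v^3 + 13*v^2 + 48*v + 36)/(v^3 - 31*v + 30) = (v^2 + 7*v + 6)/(v^2 - 6*v + 5)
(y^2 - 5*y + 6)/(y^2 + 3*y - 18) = (y - 2)/(y + 6)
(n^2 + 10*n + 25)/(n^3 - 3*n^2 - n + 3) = (n^2 + 10*n + 25)/(n^3 - 3*n^2 - n + 3)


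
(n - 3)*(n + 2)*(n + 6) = n^3 + 5*n^2 - 12*n - 36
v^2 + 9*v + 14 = (v + 2)*(v + 7)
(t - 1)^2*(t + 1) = t^3 - t^2 - t + 1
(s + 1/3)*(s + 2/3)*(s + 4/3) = s^3 + 7*s^2/3 + 14*s/9 + 8/27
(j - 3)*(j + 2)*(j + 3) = j^3 + 2*j^2 - 9*j - 18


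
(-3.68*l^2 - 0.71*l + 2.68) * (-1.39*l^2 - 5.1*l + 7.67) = 5.1152*l^4 + 19.7549*l^3 - 28.3298*l^2 - 19.1137*l + 20.5556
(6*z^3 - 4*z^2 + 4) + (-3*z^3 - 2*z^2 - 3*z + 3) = 3*z^3 - 6*z^2 - 3*z + 7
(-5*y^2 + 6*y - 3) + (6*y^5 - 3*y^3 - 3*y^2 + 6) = 6*y^5 - 3*y^3 - 8*y^2 + 6*y + 3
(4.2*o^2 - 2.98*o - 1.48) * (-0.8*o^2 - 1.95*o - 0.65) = -3.36*o^4 - 5.806*o^3 + 4.265*o^2 + 4.823*o + 0.962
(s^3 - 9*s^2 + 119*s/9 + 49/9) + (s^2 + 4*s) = s^3 - 8*s^2 + 155*s/9 + 49/9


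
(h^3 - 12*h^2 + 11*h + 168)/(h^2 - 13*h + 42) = (h^2 - 5*h - 24)/(h - 6)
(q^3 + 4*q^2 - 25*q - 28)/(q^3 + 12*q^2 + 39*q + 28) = (q - 4)/(q + 4)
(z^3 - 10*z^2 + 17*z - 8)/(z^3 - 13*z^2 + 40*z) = (z^2 - 2*z + 1)/(z*(z - 5))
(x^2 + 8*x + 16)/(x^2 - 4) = (x^2 + 8*x + 16)/(x^2 - 4)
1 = 1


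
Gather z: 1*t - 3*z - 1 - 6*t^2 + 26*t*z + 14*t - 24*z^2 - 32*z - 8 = -6*t^2 + 15*t - 24*z^2 + z*(26*t - 35) - 9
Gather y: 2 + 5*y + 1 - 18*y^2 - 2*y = -18*y^2 + 3*y + 3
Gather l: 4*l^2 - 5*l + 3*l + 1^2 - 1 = 4*l^2 - 2*l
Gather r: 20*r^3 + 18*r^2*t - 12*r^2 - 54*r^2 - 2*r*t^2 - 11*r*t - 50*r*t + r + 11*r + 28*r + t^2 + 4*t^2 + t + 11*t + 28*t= 20*r^3 + r^2*(18*t - 66) + r*(-2*t^2 - 61*t + 40) + 5*t^2 + 40*t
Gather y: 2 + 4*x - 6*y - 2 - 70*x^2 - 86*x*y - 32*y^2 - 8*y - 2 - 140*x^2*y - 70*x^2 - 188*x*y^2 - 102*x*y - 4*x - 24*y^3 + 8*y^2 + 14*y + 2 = -140*x^2 - 24*y^3 + y^2*(-188*x - 24) + y*(-140*x^2 - 188*x)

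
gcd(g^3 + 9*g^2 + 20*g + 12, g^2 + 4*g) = 1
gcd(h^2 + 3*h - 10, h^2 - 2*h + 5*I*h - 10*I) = h - 2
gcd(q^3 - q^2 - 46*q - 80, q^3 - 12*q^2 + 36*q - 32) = q - 8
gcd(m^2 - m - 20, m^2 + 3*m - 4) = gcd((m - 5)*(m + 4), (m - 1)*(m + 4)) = m + 4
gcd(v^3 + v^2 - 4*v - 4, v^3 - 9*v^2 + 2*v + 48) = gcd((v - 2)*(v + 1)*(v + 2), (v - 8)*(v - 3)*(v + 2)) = v + 2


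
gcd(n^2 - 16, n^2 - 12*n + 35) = 1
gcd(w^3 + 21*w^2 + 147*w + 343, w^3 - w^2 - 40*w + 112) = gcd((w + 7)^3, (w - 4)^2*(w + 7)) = w + 7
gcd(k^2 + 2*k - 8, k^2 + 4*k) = k + 4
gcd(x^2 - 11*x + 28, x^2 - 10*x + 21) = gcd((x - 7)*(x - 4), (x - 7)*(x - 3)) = x - 7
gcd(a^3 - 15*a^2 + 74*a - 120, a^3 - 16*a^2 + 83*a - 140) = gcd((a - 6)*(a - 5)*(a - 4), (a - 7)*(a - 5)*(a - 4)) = a^2 - 9*a + 20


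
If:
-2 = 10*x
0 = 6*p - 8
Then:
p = 4/3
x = -1/5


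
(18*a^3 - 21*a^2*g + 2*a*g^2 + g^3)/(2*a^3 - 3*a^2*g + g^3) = (18*a^2 - 3*a*g - g^2)/(2*a^2 - a*g - g^2)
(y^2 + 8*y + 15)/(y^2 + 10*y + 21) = (y + 5)/(y + 7)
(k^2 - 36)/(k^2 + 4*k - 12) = (k - 6)/(k - 2)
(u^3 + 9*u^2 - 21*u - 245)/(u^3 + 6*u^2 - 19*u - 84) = (u^2 + 2*u - 35)/(u^2 - u - 12)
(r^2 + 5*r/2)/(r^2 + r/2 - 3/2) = r*(2*r + 5)/(2*r^2 + r - 3)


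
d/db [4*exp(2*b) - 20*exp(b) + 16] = (8*exp(b) - 20)*exp(b)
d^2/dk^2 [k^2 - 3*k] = 2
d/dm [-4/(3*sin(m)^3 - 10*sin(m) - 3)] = 4*(9*sin(m)^2 - 10)*cos(m)/(-3*sin(m)^3 + 10*sin(m) + 3)^2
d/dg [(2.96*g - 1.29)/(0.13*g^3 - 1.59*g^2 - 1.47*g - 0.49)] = (-0.7696*g^3 + 5.2095*g^2 - 4.1022*g - 3.3467)/(0.0169*g^6 - 0.4134*g^5 + 2.1459*g^4 + 4.5472*g^3 + 3.7191*g^2 + 1.4406*g + 0.2401)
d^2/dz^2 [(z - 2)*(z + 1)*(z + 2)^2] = 12*z^2 + 18*z - 4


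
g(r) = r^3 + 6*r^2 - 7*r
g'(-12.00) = 281.00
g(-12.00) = -780.00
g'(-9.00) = 128.00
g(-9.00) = -180.00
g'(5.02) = 128.84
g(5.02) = 242.57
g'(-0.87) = -15.17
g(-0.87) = 9.97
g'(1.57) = 19.23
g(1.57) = 7.67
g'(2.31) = 36.73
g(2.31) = 28.17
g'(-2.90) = -16.57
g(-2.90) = 46.37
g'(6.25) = 185.19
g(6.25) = 434.77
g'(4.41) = 104.26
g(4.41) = 171.58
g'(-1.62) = -18.57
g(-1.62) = 22.83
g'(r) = 3*r^2 + 12*r - 7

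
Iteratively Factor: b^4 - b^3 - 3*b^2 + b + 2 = (b - 1)*(b^3 - 3*b - 2) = (b - 2)*(b - 1)*(b^2 + 2*b + 1) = (b - 2)*(b - 1)*(b + 1)*(b + 1)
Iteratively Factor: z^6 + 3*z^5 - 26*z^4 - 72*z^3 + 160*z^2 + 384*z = (z)*(z^5 + 3*z^4 - 26*z^3 - 72*z^2 + 160*z + 384) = z*(z + 2)*(z^4 + z^3 - 28*z^2 - 16*z + 192) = z*(z - 4)*(z + 2)*(z^3 + 5*z^2 - 8*z - 48) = z*(z - 4)*(z + 2)*(z + 4)*(z^2 + z - 12) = z*(z - 4)*(z - 3)*(z + 2)*(z + 4)*(z + 4)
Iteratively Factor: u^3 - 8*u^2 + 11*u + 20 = (u - 5)*(u^2 - 3*u - 4) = (u - 5)*(u + 1)*(u - 4)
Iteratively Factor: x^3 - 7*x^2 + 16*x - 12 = (x - 3)*(x^2 - 4*x + 4) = (x - 3)*(x - 2)*(x - 2)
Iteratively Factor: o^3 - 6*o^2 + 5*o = (o - 1)*(o^2 - 5*o) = o*(o - 1)*(o - 5)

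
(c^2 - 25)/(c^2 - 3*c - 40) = (c - 5)/(c - 8)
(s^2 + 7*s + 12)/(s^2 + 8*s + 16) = (s + 3)/(s + 4)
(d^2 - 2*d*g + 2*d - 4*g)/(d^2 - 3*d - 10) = (d - 2*g)/(d - 5)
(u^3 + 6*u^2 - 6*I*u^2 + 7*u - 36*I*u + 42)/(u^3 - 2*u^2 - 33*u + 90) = (u^2 - 6*I*u + 7)/(u^2 - 8*u + 15)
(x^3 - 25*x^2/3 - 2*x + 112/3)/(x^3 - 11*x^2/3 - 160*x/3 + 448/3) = (3*x^2 - x - 14)/(3*x^2 + 13*x - 56)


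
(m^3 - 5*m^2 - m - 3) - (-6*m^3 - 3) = 7*m^3 - 5*m^2 - m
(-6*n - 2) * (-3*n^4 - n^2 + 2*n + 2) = 18*n^5 + 6*n^4 + 6*n^3 - 10*n^2 - 16*n - 4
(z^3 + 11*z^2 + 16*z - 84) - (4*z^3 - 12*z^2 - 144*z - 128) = -3*z^3 + 23*z^2 + 160*z + 44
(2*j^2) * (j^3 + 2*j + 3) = 2*j^5 + 4*j^3 + 6*j^2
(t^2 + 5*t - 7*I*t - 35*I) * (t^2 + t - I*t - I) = t^4 + 6*t^3 - 8*I*t^3 - 2*t^2 - 48*I*t^2 - 42*t - 40*I*t - 35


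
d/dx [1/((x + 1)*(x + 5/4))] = 4*(-8*x - 9)/(16*x^4 + 72*x^3 + 121*x^2 + 90*x + 25)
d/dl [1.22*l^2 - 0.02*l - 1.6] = 2.44*l - 0.02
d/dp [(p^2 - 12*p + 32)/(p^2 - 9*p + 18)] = (3*p^2 - 28*p + 72)/(p^4 - 18*p^3 + 117*p^2 - 324*p + 324)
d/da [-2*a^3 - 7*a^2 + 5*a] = -6*a^2 - 14*a + 5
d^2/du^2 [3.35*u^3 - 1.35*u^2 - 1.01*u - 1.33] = 20.1*u - 2.7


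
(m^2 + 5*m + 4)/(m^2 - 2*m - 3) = (m + 4)/(m - 3)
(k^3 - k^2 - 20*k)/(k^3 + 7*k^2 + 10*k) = (k^2 - k - 20)/(k^2 + 7*k + 10)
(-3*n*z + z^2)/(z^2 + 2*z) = (-3*n + z)/(z + 2)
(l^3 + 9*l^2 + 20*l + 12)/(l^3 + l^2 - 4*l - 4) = (l + 6)/(l - 2)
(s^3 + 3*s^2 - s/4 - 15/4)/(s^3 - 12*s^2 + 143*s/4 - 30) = (4*s^3 + 12*s^2 - s - 15)/(4*s^3 - 48*s^2 + 143*s - 120)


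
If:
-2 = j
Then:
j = -2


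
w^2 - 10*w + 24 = (w - 6)*(w - 4)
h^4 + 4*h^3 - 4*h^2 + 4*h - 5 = (h - 1)*(h + 5)*(h - I)*(h + I)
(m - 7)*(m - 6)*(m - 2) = m^3 - 15*m^2 + 68*m - 84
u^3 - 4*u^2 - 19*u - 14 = (u - 7)*(u + 1)*(u + 2)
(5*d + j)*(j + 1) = 5*d*j + 5*d + j^2 + j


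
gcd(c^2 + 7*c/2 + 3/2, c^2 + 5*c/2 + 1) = c + 1/2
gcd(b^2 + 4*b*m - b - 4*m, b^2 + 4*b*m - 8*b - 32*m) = b + 4*m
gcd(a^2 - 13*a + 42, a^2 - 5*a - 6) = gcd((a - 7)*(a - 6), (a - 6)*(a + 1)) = a - 6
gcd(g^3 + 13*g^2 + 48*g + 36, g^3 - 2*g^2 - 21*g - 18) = g + 1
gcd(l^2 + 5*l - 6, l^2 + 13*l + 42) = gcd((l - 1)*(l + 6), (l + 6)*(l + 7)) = l + 6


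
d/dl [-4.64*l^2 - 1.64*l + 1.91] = -9.28*l - 1.64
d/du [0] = 0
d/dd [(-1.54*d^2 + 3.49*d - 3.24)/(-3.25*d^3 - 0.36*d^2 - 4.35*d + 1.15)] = (-5.005*d^4 + 22.685*d^3 - 23.6346*d^2 - 5.8748*d - 10.0805)/(10.5625*d^6 + 2.34*d^5 + 28.4046*d^4 - 4.343*d^3 + 18.0945*d^2 - 10.005*d + 1.3225)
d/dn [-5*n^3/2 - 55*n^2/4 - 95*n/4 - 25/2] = -15*n^2/2 - 55*n/2 - 95/4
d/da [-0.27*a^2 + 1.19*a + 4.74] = 1.19 - 0.54*a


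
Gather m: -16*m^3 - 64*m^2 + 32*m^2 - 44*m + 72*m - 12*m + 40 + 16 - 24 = -16*m^3 - 32*m^2 + 16*m + 32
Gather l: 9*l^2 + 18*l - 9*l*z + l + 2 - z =9*l^2 + l*(19 - 9*z) - z + 2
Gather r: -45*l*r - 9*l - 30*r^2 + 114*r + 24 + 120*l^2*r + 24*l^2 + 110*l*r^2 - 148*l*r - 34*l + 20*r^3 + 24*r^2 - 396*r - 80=24*l^2 - 43*l + 20*r^3 + r^2*(110*l - 6) + r*(120*l^2 - 193*l - 282) - 56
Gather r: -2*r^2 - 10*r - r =-2*r^2 - 11*r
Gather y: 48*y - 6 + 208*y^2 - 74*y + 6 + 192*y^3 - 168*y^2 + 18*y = 192*y^3 + 40*y^2 - 8*y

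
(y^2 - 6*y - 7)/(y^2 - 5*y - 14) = (y + 1)/(y + 2)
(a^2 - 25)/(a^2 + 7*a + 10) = (a - 5)/(a + 2)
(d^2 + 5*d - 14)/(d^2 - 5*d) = (d^2 + 5*d - 14)/(d*(d - 5))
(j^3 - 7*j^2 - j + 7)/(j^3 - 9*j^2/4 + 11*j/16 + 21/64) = 64*(j^3 - 7*j^2 - j + 7)/(64*j^3 - 144*j^2 + 44*j + 21)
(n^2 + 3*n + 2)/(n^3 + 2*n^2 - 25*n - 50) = (n + 1)/(n^2 - 25)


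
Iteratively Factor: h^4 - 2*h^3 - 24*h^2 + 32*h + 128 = (h + 4)*(h^3 - 6*h^2 + 32) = (h - 4)*(h + 4)*(h^2 - 2*h - 8) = (h - 4)^2*(h + 4)*(h + 2)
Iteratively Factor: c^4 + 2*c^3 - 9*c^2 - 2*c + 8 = (c - 2)*(c^3 + 4*c^2 - c - 4) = (c - 2)*(c - 1)*(c^2 + 5*c + 4) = (c - 2)*(c - 1)*(c + 1)*(c + 4)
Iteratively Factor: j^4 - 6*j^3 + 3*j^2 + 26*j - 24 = (j + 2)*(j^3 - 8*j^2 + 19*j - 12) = (j - 4)*(j + 2)*(j^2 - 4*j + 3) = (j - 4)*(j - 3)*(j + 2)*(j - 1)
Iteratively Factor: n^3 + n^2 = (n)*(n^2 + n) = n*(n + 1)*(n)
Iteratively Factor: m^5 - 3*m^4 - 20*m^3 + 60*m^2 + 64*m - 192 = (m - 4)*(m^4 + m^3 - 16*m^2 - 4*m + 48) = (m - 4)*(m - 2)*(m^3 + 3*m^2 - 10*m - 24) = (m - 4)*(m - 2)*(m + 2)*(m^2 + m - 12) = (m - 4)*(m - 3)*(m - 2)*(m + 2)*(m + 4)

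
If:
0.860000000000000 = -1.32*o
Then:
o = -0.65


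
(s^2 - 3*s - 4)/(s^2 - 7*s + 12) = (s + 1)/(s - 3)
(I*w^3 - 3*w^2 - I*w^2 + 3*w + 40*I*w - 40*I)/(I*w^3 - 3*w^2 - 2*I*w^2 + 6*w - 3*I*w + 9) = (w^3 + w^2*(-1 + 3*I) + w*(40 - 3*I) - 40)/(w^3 + w^2*(-2 + 3*I) + w*(-3 - 6*I) - 9*I)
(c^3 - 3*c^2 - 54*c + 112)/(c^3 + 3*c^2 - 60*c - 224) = (c - 2)/(c + 4)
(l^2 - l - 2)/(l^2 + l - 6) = (l + 1)/(l + 3)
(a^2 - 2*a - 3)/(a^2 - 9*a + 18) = (a + 1)/(a - 6)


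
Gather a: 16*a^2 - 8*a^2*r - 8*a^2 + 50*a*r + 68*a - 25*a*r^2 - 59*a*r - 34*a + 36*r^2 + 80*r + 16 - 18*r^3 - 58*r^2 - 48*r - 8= a^2*(8 - 8*r) + a*(-25*r^2 - 9*r + 34) - 18*r^3 - 22*r^2 + 32*r + 8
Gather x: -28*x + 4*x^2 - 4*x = 4*x^2 - 32*x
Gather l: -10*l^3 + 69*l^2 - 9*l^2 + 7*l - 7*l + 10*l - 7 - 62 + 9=-10*l^3 + 60*l^2 + 10*l - 60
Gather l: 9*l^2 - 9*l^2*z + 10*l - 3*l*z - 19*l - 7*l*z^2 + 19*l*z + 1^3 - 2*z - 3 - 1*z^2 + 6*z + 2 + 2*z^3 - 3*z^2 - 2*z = l^2*(9 - 9*z) + l*(-7*z^2 + 16*z - 9) + 2*z^3 - 4*z^2 + 2*z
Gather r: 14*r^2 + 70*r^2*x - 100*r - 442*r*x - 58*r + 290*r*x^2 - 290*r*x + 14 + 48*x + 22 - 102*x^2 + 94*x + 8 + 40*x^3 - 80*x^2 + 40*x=r^2*(70*x + 14) + r*(290*x^2 - 732*x - 158) + 40*x^3 - 182*x^2 + 182*x + 44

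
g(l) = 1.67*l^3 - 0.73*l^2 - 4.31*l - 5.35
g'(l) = 5.01*l^2 - 1.46*l - 4.31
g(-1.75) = -8.99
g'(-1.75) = 13.59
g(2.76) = 12.30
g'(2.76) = 29.82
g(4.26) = 92.15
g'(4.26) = 80.39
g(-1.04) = -3.54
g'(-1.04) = 2.63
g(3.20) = 28.11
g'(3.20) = 42.32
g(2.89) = 16.41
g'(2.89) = 33.31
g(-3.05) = -46.38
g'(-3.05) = 46.75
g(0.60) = -7.84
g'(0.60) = -3.38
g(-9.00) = -1243.12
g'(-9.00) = 414.64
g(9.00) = 1114.16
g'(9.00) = 388.36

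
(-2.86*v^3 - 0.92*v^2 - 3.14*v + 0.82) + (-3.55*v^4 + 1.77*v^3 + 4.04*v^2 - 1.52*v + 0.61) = -3.55*v^4 - 1.09*v^3 + 3.12*v^2 - 4.66*v + 1.43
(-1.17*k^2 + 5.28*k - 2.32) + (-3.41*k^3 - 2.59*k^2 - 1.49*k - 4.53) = -3.41*k^3 - 3.76*k^2 + 3.79*k - 6.85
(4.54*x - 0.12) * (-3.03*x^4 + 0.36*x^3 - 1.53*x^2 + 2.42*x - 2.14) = -13.7562*x^5 + 1.998*x^4 - 6.9894*x^3 + 11.1704*x^2 - 10.006*x + 0.2568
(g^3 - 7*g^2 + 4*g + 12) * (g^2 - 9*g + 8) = g^5 - 16*g^4 + 75*g^3 - 80*g^2 - 76*g + 96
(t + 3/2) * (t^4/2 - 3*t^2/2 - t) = t^5/2 + 3*t^4/4 - 3*t^3/2 - 13*t^2/4 - 3*t/2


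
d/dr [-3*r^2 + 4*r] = 4 - 6*r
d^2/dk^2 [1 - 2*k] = 0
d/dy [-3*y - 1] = -3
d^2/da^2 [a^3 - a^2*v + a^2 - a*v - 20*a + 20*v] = 6*a - 2*v + 2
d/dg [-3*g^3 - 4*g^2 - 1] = g*(-9*g - 8)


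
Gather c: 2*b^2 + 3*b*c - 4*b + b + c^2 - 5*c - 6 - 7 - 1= 2*b^2 - 3*b + c^2 + c*(3*b - 5) - 14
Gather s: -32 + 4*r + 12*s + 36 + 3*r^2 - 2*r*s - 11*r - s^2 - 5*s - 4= 3*r^2 - 7*r - s^2 + s*(7 - 2*r)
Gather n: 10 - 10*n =10 - 10*n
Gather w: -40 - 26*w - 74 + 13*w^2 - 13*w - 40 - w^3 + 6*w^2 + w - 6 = -w^3 + 19*w^2 - 38*w - 160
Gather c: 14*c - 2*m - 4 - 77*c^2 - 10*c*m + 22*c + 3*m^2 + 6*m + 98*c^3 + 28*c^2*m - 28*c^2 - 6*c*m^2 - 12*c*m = 98*c^3 + c^2*(28*m - 105) + c*(-6*m^2 - 22*m + 36) + 3*m^2 + 4*m - 4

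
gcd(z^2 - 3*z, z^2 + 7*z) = z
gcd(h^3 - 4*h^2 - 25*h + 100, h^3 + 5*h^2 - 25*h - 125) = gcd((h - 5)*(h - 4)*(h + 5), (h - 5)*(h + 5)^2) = h^2 - 25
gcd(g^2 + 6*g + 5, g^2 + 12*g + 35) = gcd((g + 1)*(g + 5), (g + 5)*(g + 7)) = g + 5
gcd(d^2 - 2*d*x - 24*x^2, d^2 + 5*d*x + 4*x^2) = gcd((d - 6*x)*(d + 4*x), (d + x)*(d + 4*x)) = d + 4*x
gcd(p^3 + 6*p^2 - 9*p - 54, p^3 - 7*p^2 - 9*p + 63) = p^2 - 9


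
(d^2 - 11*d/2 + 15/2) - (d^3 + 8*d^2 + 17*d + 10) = -d^3 - 7*d^2 - 45*d/2 - 5/2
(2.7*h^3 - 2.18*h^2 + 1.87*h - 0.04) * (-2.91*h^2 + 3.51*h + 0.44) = -7.857*h^5 + 15.8208*h^4 - 11.9055*h^3 + 5.7209*h^2 + 0.6824*h - 0.0176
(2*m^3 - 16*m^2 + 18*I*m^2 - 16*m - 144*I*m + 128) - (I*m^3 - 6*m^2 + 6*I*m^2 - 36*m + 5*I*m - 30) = 2*m^3 - I*m^3 - 10*m^2 + 12*I*m^2 + 20*m - 149*I*m + 158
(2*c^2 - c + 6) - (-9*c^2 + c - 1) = 11*c^2 - 2*c + 7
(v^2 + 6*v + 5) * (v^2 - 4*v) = v^4 + 2*v^3 - 19*v^2 - 20*v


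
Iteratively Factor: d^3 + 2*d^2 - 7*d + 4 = (d + 4)*(d^2 - 2*d + 1) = (d - 1)*(d + 4)*(d - 1)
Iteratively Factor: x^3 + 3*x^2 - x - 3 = (x + 3)*(x^2 - 1) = (x + 1)*(x + 3)*(x - 1)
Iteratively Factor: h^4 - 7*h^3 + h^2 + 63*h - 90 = (h - 3)*(h^3 - 4*h^2 - 11*h + 30) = (h - 3)*(h + 3)*(h^2 - 7*h + 10) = (h - 5)*(h - 3)*(h + 3)*(h - 2)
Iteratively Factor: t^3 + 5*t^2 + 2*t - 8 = (t - 1)*(t^2 + 6*t + 8) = (t - 1)*(t + 2)*(t + 4)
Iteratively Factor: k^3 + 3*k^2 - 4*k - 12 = (k + 2)*(k^2 + k - 6) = (k + 2)*(k + 3)*(k - 2)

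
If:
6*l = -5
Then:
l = -5/6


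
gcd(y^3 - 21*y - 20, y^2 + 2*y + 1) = y + 1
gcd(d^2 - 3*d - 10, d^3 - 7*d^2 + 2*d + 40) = d^2 - 3*d - 10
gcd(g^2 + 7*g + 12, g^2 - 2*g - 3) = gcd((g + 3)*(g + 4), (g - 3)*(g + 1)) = 1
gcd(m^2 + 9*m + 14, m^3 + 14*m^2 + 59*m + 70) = m^2 + 9*m + 14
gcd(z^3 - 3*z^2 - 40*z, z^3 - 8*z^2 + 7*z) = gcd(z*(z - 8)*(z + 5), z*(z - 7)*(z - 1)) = z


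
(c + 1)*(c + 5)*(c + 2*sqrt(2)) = c^3 + 2*sqrt(2)*c^2 + 6*c^2 + 5*c + 12*sqrt(2)*c + 10*sqrt(2)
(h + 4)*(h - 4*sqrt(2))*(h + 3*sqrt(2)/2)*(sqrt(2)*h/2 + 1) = sqrt(2)*h^4/2 - 3*h^3/2 + 2*sqrt(2)*h^3 - 17*sqrt(2)*h^2/2 - 6*h^2 - 34*sqrt(2)*h - 12*h - 48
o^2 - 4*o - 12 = (o - 6)*(o + 2)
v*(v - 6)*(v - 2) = v^3 - 8*v^2 + 12*v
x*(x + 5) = x^2 + 5*x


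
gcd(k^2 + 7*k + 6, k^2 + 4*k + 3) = k + 1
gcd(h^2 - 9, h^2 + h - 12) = h - 3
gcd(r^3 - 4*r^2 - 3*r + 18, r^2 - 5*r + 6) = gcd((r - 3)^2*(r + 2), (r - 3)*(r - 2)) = r - 3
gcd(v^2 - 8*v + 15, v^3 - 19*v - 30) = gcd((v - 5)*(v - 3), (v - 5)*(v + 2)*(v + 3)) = v - 5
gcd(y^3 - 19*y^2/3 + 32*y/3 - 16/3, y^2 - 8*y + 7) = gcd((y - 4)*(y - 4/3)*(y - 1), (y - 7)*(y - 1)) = y - 1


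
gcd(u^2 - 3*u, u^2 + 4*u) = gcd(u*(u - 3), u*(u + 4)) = u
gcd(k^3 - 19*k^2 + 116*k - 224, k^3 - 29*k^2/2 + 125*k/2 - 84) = k - 8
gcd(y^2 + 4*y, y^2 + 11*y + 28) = y + 4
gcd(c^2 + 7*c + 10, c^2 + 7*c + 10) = c^2 + 7*c + 10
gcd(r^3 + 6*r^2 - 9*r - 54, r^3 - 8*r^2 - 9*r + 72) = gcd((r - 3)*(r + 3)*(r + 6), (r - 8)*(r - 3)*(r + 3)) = r^2 - 9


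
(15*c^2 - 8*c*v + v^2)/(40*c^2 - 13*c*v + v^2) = (-3*c + v)/(-8*c + v)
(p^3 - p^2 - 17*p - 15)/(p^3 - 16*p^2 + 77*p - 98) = (p^3 - p^2 - 17*p - 15)/(p^3 - 16*p^2 + 77*p - 98)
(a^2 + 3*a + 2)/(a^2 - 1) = (a + 2)/(a - 1)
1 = 1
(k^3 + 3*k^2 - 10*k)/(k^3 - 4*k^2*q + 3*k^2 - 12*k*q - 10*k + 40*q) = k/(k - 4*q)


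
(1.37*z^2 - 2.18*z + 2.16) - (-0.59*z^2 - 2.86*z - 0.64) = 1.96*z^2 + 0.68*z + 2.8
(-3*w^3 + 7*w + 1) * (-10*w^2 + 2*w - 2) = 30*w^5 - 6*w^4 - 64*w^3 + 4*w^2 - 12*w - 2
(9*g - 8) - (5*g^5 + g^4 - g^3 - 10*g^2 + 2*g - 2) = -5*g^5 - g^4 + g^3 + 10*g^2 + 7*g - 6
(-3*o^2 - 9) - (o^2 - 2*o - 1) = -4*o^2 + 2*o - 8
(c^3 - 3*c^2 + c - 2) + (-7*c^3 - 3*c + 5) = -6*c^3 - 3*c^2 - 2*c + 3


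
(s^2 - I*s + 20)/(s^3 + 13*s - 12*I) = (s - 5*I)/(s^2 - 4*I*s - 3)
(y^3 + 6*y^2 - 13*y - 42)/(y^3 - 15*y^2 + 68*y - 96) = (y^2 + 9*y + 14)/(y^2 - 12*y + 32)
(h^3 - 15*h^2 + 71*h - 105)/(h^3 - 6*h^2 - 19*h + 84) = (h - 5)/(h + 4)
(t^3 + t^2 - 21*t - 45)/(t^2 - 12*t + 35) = (t^2 + 6*t + 9)/(t - 7)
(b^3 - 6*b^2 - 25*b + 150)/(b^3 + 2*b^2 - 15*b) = (b^2 - 11*b + 30)/(b*(b - 3))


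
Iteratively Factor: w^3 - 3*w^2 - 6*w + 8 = (w - 4)*(w^2 + w - 2) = (w - 4)*(w + 2)*(w - 1)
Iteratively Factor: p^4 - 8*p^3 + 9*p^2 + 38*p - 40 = (p - 5)*(p^3 - 3*p^2 - 6*p + 8) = (p - 5)*(p - 4)*(p^2 + p - 2) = (p - 5)*(p - 4)*(p - 1)*(p + 2)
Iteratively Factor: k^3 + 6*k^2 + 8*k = (k)*(k^2 + 6*k + 8) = k*(k + 4)*(k + 2)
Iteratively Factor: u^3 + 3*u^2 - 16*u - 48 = (u - 4)*(u^2 + 7*u + 12) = (u - 4)*(u + 4)*(u + 3)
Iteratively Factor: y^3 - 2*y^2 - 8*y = (y + 2)*(y^2 - 4*y) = (y - 4)*(y + 2)*(y)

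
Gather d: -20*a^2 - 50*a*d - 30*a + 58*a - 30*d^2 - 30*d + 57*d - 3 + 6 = -20*a^2 + 28*a - 30*d^2 + d*(27 - 50*a) + 3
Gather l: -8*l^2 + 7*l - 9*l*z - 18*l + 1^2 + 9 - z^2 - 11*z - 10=-8*l^2 + l*(-9*z - 11) - z^2 - 11*z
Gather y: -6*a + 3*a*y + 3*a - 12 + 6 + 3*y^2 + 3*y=-3*a + 3*y^2 + y*(3*a + 3) - 6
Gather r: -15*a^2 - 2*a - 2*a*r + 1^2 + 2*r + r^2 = -15*a^2 - 2*a + r^2 + r*(2 - 2*a) + 1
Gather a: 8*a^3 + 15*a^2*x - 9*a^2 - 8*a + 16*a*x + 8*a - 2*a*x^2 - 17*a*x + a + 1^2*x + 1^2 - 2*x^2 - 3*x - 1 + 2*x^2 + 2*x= 8*a^3 + a^2*(15*x - 9) + a*(-2*x^2 - x + 1)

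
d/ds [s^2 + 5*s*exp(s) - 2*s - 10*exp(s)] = 5*s*exp(s) + 2*s - 5*exp(s) - 2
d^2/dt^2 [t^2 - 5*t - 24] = 2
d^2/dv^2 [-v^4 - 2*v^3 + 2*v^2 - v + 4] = -12*v^2 - 12*v + 4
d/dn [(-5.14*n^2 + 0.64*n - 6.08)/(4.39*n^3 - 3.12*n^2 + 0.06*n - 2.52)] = (22.5646*n^4 - 5.61919999999999*n^3 + 81.762*n^2 - 12.0336*n - 1.248)/(19.2721*n^6 - 27.3936*n^5 + 10.2612*n^4 - 22.5*n^3 + 15.7284*n^2 - 0.3024*n + 6.3504)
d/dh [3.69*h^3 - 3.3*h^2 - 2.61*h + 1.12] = 11.07*h^2 - 6.6*h - 2.61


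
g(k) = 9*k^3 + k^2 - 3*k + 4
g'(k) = 27*k^2 + 2*k - 3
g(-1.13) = -4.32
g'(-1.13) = 29.22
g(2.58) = 157.48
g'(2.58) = 181.88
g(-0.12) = 4.36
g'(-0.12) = -2.85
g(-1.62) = -26.78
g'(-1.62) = 64.62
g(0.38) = 3.50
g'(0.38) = 1.66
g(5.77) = 1748.88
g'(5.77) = 907.45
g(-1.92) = -50.25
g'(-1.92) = 92.69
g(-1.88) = -46.63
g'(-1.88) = 88.67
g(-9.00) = -6449.00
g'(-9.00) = 2166.00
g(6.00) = 1966.00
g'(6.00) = 981.00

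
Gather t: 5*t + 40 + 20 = 5*t + 60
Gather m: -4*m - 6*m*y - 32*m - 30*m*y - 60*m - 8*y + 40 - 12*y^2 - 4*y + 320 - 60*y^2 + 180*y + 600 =m*(-36*y - 96) - 72*y^2 + 168*y + 960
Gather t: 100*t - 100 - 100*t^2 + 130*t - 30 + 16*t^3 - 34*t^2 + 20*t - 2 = 16*t^3 - 134*t^2 + 250*t - 132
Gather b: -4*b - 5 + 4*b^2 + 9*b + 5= 4*b^2 + 5*b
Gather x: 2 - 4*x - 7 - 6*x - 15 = -10*x - 20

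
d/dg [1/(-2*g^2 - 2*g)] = (g + 1/2)/(g^2*(g + 1)^2)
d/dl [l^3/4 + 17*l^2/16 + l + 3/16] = 3*l^2/4 + 17*l/8 + 1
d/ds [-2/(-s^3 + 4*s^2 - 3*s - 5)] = 2*(-3*s^2 + 8*s - 3)/(s^3 - 4*s^2 + 3*s + 5)^2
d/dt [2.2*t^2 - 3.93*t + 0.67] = 4.4*t - 3.93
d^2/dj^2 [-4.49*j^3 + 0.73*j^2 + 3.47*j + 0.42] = 1.46 - 26.94*j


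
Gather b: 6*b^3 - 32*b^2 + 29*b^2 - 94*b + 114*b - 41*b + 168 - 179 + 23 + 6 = 6*b^3 - 3*b^2 - 21*b + 18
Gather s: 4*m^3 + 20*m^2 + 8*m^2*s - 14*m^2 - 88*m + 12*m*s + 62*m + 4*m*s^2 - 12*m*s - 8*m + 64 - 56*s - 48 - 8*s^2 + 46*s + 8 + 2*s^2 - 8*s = 4*m^3 + 6*m^2 - 34*m + s^2*(4*m - 6) + s*(8*m^2 - 18) + 24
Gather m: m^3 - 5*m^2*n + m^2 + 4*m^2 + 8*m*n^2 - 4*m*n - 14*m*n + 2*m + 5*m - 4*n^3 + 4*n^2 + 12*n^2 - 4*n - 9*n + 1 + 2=m^3 + m^2*(5 - 5*n) + m*(8*n^2 - 18*n + 7) - 4*n^3 + 16*n^2 - 13*n + 3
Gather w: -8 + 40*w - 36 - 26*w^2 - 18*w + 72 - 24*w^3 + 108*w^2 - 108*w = -24*w^3 + 82*w^2 - 86*w + 28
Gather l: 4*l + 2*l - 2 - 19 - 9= 6*l - 30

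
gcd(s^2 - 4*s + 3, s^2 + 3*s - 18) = s - 3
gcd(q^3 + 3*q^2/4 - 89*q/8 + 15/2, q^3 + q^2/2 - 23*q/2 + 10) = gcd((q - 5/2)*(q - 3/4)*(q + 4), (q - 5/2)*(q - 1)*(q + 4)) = q^2 + 3*q/2 - 10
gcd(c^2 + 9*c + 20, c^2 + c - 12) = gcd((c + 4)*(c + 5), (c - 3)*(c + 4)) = c + 4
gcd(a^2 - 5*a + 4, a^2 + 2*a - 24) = a - 4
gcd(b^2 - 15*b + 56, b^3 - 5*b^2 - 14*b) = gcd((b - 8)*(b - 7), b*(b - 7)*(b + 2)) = b - 7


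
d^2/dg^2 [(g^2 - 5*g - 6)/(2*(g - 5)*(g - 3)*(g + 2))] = (g^6 - 15*g^5 + 57*g^4 - 113*g^3 + 810*g^2 - 2268*g - 336)/(g^9 - 18*g^8 + 105*g^7 - 90*g^6 - 1185*g^5 + 3042*g^4 + 3779*g^3 - 16110*g^2 - 2700*g + 27000)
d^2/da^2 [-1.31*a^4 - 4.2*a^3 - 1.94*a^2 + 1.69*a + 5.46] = -15.72*a^2 - 25.2*a - 3.88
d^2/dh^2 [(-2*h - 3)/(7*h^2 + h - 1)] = 2*(-(2*h + 3)*(14*h + 1)^2 + (42*h + 23)*(7*h^2 + h - 1))/(7*h^2 + h - 1)^3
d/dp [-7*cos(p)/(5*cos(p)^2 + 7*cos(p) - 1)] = 7*(5*sin(p)^2 - 6)*sin(p)/(-5*sin(p)^2 + 7*cos(p) + 4)^2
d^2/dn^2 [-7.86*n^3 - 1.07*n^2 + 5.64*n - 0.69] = -47.16*n - 2.14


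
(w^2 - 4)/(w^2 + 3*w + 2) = (w - 2)/(w + 1)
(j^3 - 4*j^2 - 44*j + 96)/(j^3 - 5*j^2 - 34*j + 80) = (j + 6)/(j + 5)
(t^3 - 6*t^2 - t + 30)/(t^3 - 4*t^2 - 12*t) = (t^2 - 8*t + 15)/(t*(t - 6))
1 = 1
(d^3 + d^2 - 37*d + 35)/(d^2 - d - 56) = (d^2 - 6*d + 5)/(d - 8)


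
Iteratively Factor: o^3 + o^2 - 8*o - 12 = (o - 3)*(o^2 + 4*o + 4) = (o - 3)*(o + 2)*(o + 2)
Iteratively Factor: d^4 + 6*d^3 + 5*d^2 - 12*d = (d + 3)*(d^3 + 3*d^2 - 4*d) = d*(d + 3)*(d^2 + 3*d - 4) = d*(d - 1)*(d + 3)*(d + 4)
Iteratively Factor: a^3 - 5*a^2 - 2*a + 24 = (a + 2)*(a^2 - 7*a + 12) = (a - 3)*(a + 2)*(a - 4)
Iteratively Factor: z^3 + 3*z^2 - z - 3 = (z - 1)*(z^2 + 4*z + 3) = (z - 1)*(z + 3)*(z + 1)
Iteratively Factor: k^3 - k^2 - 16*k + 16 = (k - 4)*(k^2 + 3*k - 4) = (k - 4)*(k + 4)*(k - 1)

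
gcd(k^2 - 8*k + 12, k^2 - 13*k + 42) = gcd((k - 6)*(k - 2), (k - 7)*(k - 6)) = k - 6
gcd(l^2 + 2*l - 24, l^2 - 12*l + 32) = l - 4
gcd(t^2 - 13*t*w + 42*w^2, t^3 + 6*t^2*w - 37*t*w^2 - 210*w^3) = t - 6*w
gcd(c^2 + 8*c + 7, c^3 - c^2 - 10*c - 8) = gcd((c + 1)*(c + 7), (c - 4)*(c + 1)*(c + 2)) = c + 1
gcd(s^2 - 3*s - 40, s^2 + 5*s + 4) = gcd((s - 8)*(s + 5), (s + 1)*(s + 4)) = 1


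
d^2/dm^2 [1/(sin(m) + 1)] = (2 - sin(m))/(sin(m) + 1)^2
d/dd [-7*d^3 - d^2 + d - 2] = -21*d^2 - 2*d + 1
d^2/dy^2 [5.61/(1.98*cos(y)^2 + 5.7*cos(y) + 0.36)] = (-87.9737760000001*(1 - cos(y)^2)^2 - 506.51568*cos(y)^3 - 210.260556*cos(y)^2 + 628.827705*cos(y) + 79.143075*cos(3*y) + 444.51396)/(1.98*cos(y)^2 + 5.7*cos(y) + 0.36)^3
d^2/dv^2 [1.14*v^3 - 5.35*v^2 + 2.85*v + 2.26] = 6.84*v - 10.7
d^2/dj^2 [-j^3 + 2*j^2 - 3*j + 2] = 4 - 6*j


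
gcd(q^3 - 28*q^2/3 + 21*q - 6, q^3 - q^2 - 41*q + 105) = q - 3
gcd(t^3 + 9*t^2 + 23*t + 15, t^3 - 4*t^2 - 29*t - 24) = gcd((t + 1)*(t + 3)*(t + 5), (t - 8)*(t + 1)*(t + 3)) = t^2 + 4*t + 3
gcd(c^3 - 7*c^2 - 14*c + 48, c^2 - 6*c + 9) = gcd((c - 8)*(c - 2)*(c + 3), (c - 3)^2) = 1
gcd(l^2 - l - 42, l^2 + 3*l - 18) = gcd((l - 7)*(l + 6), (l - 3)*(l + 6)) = l + 6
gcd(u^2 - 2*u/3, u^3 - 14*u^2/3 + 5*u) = u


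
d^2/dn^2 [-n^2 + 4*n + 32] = -2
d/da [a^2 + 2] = 2*a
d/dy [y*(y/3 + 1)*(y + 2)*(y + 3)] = 4*y^3/3 + 8*y^2 + 14*y + 6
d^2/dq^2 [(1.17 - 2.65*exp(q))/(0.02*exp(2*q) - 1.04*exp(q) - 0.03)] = (-0.00106*exp(4*q) - 0.053248*exp(3*q) - 0.082548000000001*exp(2*q) + 1.35096*exp(q) - 0.038889)*exp(q)/(8.0e-6*exp(6*q) - 0.001248*exp(5*q) + 0.06486*exp(4*q) - 1.12112*exp(3*q) - 0.09729*exp(2*q) - 0.002808*exp(q) - 2.7e-5)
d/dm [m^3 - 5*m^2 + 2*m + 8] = 3*m^2 - 10*m + 2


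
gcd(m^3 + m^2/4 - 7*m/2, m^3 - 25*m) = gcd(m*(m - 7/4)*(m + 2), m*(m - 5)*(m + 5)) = m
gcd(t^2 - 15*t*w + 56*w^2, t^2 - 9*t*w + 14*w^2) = t - 7*w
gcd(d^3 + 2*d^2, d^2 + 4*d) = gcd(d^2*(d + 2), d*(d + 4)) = d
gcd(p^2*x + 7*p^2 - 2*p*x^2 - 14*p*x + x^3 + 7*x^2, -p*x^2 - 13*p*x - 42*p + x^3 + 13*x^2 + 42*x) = -p*x - 7*p + x^2 + 7*x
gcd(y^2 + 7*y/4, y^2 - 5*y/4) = y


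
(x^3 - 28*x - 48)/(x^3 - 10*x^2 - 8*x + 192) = (x + 2)/(x - 8)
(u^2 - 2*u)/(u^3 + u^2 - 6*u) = 1/(u + 3)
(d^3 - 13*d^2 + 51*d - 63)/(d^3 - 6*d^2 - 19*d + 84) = (d - 3)/(d + 4)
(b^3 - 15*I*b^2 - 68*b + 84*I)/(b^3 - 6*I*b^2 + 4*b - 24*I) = (b - 7*I)/(b + 2*I)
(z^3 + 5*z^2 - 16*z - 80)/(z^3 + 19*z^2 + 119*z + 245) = (z^2 - 16)/(z^2 + 14*z + 49)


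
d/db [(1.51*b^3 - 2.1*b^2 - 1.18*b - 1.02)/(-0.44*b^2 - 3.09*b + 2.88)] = (-0.6644*b^4 - 9.3318*b^3 + 19.0162*b^2 - 12.9936*b - 6.5502)/(0.1936*b^4 + 2.7192*b^3 + 7.0137*b^2 - 17.7984*b + 8.2944)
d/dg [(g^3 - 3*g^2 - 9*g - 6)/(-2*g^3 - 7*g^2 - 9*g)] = (-13*g^4 - 54*g^3 - 72*g^2 - 84*g - 54)/(g^2*(4*g^4 + 28*g^3 + 85*g^2 + 126*g + 81))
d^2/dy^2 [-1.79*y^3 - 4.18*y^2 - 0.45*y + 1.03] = -10.74*y - 8.36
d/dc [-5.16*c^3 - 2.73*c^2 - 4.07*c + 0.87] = -15.48*c^2 - 5.46*c - 4.07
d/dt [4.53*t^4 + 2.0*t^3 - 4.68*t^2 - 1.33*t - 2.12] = 18.12*t^3 + 6.0*t^2 - 9.36*t - 1.33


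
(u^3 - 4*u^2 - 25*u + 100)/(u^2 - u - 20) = (u^2 + u - 20)/(u + 4)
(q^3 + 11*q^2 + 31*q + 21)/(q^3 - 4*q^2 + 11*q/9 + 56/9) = 9*(q^2 + 10*q + 21)/(9*q^2 - 45*q + 56)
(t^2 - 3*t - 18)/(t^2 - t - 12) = (t - 6)/(t - 4)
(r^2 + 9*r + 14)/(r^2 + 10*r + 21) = (r + 2)/(r + 3)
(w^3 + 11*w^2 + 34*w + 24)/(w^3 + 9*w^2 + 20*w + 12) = (w + 4)/(w + 2)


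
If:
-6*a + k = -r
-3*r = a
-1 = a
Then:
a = -1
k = -19/3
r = 1/3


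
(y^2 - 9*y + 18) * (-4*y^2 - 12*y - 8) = -4*y^4 + 24*y^3 + 28*y^2 - 144*y - 144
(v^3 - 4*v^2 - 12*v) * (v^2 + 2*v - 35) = v^5 - 2*v^4 - 55*v^3 + 116*v^2 + 420*v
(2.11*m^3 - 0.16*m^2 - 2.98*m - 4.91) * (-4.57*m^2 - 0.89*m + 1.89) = -9.6427*m^5 - 1.1467*m^4 + 17.7489*m^3 + 24.7885*m^2 - 1.2623*m - 9.2799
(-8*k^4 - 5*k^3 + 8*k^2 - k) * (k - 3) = -8*k^5 + 19*k^4 + 23*k^3 - 25*k^2 + 3*k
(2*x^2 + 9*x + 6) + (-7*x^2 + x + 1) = -5*x^2 + 10*x + 7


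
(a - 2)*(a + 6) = a^2 + 4*a - 12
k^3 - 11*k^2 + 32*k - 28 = (k - 7)*(k - 2)^2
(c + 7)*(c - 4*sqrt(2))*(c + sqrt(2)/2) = c^3 - 7*sqrt(2)*c^2/2 + 7*c^2 - 49*sqrt(2)*c/2 - 4*c - 28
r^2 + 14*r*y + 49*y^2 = (r + 7*y)^2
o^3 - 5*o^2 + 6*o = o*(o - 3)*(o - 2)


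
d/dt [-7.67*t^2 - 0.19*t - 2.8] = -15.34*t - 0.19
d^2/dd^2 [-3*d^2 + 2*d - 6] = -6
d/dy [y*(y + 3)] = 2*y + 3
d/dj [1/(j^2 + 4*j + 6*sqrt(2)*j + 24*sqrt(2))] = 2*(-j - 3*sqrt(2) - 2)/(j^2 + 4*j + 6*sqrt(2)*j + 24*sqrt(2))^2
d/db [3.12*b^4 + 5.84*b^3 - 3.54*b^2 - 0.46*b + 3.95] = 12.48*b^3 + 17.52*b^2 - 7.08*b - 0.46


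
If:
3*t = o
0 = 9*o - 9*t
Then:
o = 0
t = 0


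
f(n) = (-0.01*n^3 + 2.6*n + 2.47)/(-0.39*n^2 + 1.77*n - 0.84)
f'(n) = (2.6 - 0.03*n^2)/(-0.39*n^2 + 1.77*n - 0.84) + (0.78*n - 1.77)*(-0.01*n^3 + 2.6*n + 2.47)/(-0.39*n^2 + 1.77*n - 0.84)^2 = (0.0039*n^4 - 0.0354*n^3 + 1.0392*n^2 + 1.9266*n - 6.5559)/(0.1521*n^4 - 1.3806*n^3 + 3.7881*n^2 - 2.9736*n + 0.7056)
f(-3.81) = 0.52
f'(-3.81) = 0.02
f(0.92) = 10.59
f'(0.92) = -18.70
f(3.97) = 303.03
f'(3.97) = 10065.63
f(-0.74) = -0.23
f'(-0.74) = -1.32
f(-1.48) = 0.31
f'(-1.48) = -0.38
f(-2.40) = 0.50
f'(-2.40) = -0.09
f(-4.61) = 0.49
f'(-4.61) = 0.04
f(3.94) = 152.05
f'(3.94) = 2516.24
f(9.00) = -1.13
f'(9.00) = 0.35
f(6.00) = -3.73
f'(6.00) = 2.19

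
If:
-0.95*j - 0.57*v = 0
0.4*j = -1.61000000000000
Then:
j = -4.02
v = 6.71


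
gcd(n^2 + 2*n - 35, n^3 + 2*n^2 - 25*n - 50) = n - 5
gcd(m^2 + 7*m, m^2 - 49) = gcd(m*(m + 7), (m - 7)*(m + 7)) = m + 7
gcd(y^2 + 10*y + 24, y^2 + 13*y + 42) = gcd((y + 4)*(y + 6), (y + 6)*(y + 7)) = y + 6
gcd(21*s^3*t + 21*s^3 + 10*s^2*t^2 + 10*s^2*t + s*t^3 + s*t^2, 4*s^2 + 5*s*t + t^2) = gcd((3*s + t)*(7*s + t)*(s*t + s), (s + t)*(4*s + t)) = 1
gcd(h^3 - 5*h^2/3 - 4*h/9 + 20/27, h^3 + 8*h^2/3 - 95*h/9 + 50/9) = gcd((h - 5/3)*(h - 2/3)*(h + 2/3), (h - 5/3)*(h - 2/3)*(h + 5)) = h^2 - 7*h/3 + 10/9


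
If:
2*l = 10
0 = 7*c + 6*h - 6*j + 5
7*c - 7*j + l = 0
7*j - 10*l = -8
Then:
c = 37/7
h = -1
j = 6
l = 5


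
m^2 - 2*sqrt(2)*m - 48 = (m - 6*sqrt(2))*(m + 4*sqrt(2))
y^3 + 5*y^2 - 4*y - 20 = (y - 2)*(y + 2)*(y + 5)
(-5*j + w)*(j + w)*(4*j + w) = -20*j^3 - 21*j^2*w + w^3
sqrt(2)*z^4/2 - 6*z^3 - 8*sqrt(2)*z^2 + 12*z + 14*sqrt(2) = (z - 7*sqrt(2))*(z - sqrt(2))*(z + sqrt(2))*(sqrt(2)*z/2 + 1)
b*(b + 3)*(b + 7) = b^3 + 10*b^2 + 21*b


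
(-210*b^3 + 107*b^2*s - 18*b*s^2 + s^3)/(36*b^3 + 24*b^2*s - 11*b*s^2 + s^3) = (35*b^2 - 12*b*s + s^2)/(-6*b^2 - 5*b*s + s^2)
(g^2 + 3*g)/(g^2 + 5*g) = (g + 3)/(g + 5)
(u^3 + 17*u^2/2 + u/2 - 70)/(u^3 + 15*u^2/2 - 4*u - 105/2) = (u + 4)/(u + 3)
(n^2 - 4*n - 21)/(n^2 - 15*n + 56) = (n + 3)/(n - 8)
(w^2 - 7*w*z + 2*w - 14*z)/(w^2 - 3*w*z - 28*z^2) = (w + 2)/(w + 4*z)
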